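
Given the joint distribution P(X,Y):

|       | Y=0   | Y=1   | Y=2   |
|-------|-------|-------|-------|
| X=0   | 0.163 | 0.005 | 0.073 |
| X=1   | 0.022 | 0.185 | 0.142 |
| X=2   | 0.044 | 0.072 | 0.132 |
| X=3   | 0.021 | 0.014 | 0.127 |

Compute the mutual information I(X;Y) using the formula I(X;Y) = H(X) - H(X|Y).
0.3218 bits

I(X;Y) = H(X) - H(X|Y)

Marginal of X (row sums):
  P(X=0) = 0.163 + 0.005 + 0.073 = 0.241
  P(X=1) = 0.022 + 0.185 + 0.142 = 0.349
  P(X=2) = 0.044 + 0.072 + 0.132 = 0.248
  P(X=3) = 0.021 + 0.014 + 0.127 = 0.162
H(X) = -[0.241·log₂(0.241) + 0.349·log₂(0.349) + 0.248·log₂(0.248) + 0.162·log₂(0.162)]
  = 0.49475 + 0.53003 + 0.49887 + 0.42540 = 1.94905 bits

Marginal of Y (column sums):
  P(Y=0) = 0.163 + 0.022 + 0.044 + 0.021 = 0.250
  P(Y=1) = 0.005 + 0.185 + 0.072 + 0.014 = 0.276
  P(Y=2) = 0.073 + 0.142 + 0.132 + 0.127 = 0.474
H(X|Y) = Σ_y P(y)·H(X|Y=y):
  Y=0: P(Y=0) = 0.250, P(X|Y=0) = (163/250, 11/125, 22/125, 21/250) → H(X|Y=0) = 1.45217
  Y=1: P(Y=1) = 0.276, P(X|Y=1) = (5/276, 185/276, 6/23, 7/138) → H(X|Y=1) = 1.21558
  Y=2: P(Y=2) = 0.474, P(X|Y=2) = (73/474, 71/237, 22/79, 127/474) → H(X|Y=2) = 1.95932
H(X|Y) = 0.250·1.45217 + 0.276·1.21558 + 0.474·1.95932 = 1.62726 bits

I(X;Y) = H(X) - H(X|Y) = 1.94905 - 1.62726 = 0.3218 bits

Cross-check via I(X;Y) = H(X) + H(Y) - H(X,Y): computing H(Y) from the column sums and H(X,Y) from the 12 cells in the same way gives H(Y) = 1.52312 bits and H(X,Y) = 3.15038 bits, so
I(X;Y) = 1.94905 + 1.52312 - 3.15038 = 0.3218 bits ✓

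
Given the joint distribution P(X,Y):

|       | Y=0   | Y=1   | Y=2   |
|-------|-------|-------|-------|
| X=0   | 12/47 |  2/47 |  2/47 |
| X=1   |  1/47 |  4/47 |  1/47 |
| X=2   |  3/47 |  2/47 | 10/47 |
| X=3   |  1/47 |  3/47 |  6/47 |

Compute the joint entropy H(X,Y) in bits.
3.1023 bits

H(X,Y) = -Σ_{x,y} P(x,y) log₂ P(x,y). Per-cell terms -P(x,y)·log₂P(x,y):
  X=0: 0.5029, 0.1938, 0.1938
  X=1: 0.1182, 0.3025, 0.1182
  X=2: 0.2534, 0.1938, 0.4750
  X=3: 0.1182, 0.2534, 0.3791
Sum of the 12 terms: H(X,Y) = 3.1023 bits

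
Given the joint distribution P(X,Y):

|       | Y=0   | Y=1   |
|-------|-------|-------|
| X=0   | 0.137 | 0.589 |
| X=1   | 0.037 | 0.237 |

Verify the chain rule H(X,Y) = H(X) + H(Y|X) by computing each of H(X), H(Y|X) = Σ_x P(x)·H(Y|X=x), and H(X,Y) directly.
H(X) = 0.8471 bits, H(Y|X) = 0.6638 bits, H(X,Y) = 1.5109 bits

Marginal of X (row sums):
  P(X=0) = 0.137 + 0.589 = 0.726
  P(X=1) = 0.037 + 0.237 = 0.274
H(X) = -[0.726·log₂(0.726) + 0.274·log₂(0.274)]
  = 0.33538 + 0.51176 = 0.8471 bits

H(Y|X) = Σ_x P(x)·H(Y|X=x):
  X=0: P(X=0) = 0.726, P(Y|X=0) = (137/726, 589/726) → H(Y|X=0) = 0.69876
  X=1: P(X=1) = 0.274, P(Y|X=1) = (37/274, 237/274) → H(Y|X=1) = 0.57109
H(Y|X) = 0.726·0.69876 + 0.274·0.57109 = 0.6638 bits

H(X,Y) = -Σ_{x,y} P(x,y) log₂ P(x,y). Per-cell terms -P(x,y)·log₂P(x,y):
  X=0: 0.39288, 0.44980
  X=1: 0.17598, 0.49226
Sum of the 4 terms: H(X,Y) = 1.5109 bits

Chain rule check:
  H(X) + H(Y|X) = 0.8471 + 0.6638 = 1.5109 bits
  H(X,Y) = 1.5109 bits
✓ Chain rule verified.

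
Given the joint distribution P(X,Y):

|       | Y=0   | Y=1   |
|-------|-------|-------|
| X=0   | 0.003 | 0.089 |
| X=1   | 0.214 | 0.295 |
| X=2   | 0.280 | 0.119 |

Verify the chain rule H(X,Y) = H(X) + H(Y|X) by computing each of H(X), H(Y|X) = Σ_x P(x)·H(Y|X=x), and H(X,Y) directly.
H(X) = 1.3415 bits, H(Y|X) = 0.8695 bits, H(X,Y) = 2.2110 bits

Marginal of X (row sums):
  P(X=0) = 0.003 + 0.089 = 0.092
  P(X=1) = 0.214 + 0.295 = 0.509
  P(X=2) = 0.280 + 0.119 = 0.399
H(X) = -[0.092·log₂(0.092) + 0.509·log₂(0.509) + 0.399·log₂(0.399)]
  = 0.31668 + 0.49590 + 0.52889 = 1.3415 bits

H(Y|X) = Σ_x P(x)·H(Y|X=x):
  X=0: P(X=0) = 0.092, P(Y|X=0) = (3/92, 89/92) → H(Y|X=0) = 0.20731
  X=1: P(X=1) = 0.509, P(Y|X=1) = (214/509, 295/509) → H(Y|X=1) = 0.98165
  X=2: P(X=2) = 0.399, P(Y|X=2) = (40/57, 17/57) → H(Y|X=2) = 0.87914
H(Y|X) = 0.092·0.20731 + 0.509·0.98165 + 0.399·0.87914 = 0.8695 bits

H(X,Y) = -Σ_{x,y} P(x,y) log₂ P(x,y). Per-cell terms -P(x,y)·log₂P(x,y):
  X=0: 0.02514, 0.31061
  X=1: 0.47600, 0.51956
  X=2: 0.51422, 0.36545
Sum of the 6 terms: H(X,Y) = 2.2110 bits

Chain rule check:
  H(X) + H(Y|X) = 1.3415 + 0.8695 = 2.2110 bits
  H(X,Y) = 2.2110 bits
✓ Chain rule verified.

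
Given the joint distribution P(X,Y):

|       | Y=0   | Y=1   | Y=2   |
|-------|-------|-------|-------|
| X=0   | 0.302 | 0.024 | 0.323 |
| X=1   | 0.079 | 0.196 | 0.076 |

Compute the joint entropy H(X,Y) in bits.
2.2101 bits

H(X,Y) = -Σ_{x,y} P(x,y) log₂ P(x,y). Per-cell terms -P(x,y)·log₂P(x,y):
  X=0: 0.5217, 0.1291, 0.5266
  X=1: 0.2893, 0.4608, 0.2826
Sum of the 6 terms: H(X,Y) = 2.2101 bits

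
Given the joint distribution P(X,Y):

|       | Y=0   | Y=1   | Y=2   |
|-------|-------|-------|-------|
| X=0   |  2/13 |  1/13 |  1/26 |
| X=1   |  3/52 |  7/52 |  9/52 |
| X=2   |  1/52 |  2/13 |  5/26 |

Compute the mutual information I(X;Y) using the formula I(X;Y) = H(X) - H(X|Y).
0.1901 bits

I(X;Y) = H(X) - H(X|Y)

Marginal of X (row sums):
  P(X=0) = 2/13 + 1/13 + 1/26 = 7/26
  P(X=1) = 3/52 + 7/52 + 9/52 = 19/52
  P(X=2) = 1/52 + 2/13 + 5/26 = 19/52
H(X) = -[(7/26)·log₂(7/26) + (19/52)·log₂(19/52) + (19/52)·log₂(19/52)]
  = 0.5097 + 0.5307 + 0.5307 = 1.5711 bits

Marginal of Y (column sums):
  P(Y=0) = 2/13 + 3/52 + 1/52 = 3/13
  P(Y=1) = 1/13 + 7/52 + 2/13 = 19/52
  P(Y=2) = 1/26 + 9/52 + 5/26 = 21/52
H(X|Y) = Σ_y P(y)·H(X|Y=y):
  Y=0: P(Y=0) = 3/13, P(X|Y=0) = (2/3, 1/4, 1/12) → H(X|Y=0) = 1.1887
  Y=1: P(Y=1) = 19/52, P(X|Y=1) = (4/19, 7/19, 8/19) → H(X|Y=1) = 1.5294
  Y=2: P(Y=2) = 21/52, P(X|Y=2) = (2/21, 3/7, 10/21) → H(X|Y=2) = 1.3567
H(X|Y) = (3/13)·1.1887 + (19/52)·1.5294 + (21/52)·1.3567 = 1.3810 bits

I(X;Y) = H(X) - H(X|Y) = 1.5711 - 1.3810 = 0.1901 bits

Cross-check via I(X;Y) = H(X) + H(Y) - H(X,Y): computing H(Y) from the column sums and H(X,Y) from the 9 cells in the same way gives H(Y) = 1.5472 bits and H(X,Y) = 2.9282 bits, so
I(X;Y) = 1.5711 + 1.5472 - 2.9282 = 0.1901 bits ✓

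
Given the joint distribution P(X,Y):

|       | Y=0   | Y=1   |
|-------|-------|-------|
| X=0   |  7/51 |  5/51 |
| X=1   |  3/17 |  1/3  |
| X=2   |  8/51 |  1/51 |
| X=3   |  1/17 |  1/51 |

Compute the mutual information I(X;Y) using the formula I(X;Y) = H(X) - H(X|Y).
0.1401 bits

I(X;Y) = H(X) - H(X|Y)

Marginal of X (row sums):
  P(X=0) = 7/51 + 5/51 = 4/17
  P(X=1) = 3/17 + 1/3 = 26/51
  P(X=2) = 8/51 + 1/51 = 3/17
  P(X=3) = 1/17 + 1/51 = 4/51
H(X) = -[(4/17)·log₂(4/17) + (26/51)·log₂(26/51) + (3/17)·log₂(3/17) + (4/51)·log₂(4/51)]
  = 0.49117 + 0.49552 + 0.44162 + 0.28803 = 1.71634 bits

Marginal of Y (column sums):
  P(Y=0) = 7/51 + 3/17 + 8/51 + 1/17 = 9/17
  P(Y=1) = 5/51 + 1/3 + 1/51 + 1/51 = 8/17
H(X|Y) = Σ_y P(y)·H(X|Y=y):
  Y=0: P(Y=0) = 9/17, P(X|Y=0) = (7/27, 1/3, 8/27, 1/9) → H(X|Y=0) = 1.90542
  Y=1: P(Y=1) = 8/17, P(X|Y=1) = (5/24, 17/24, 1/24, 1/24) → H(X|Y=1) = 1.20594
H(X|Y) = (9/17)·1.90542 + (8/17)·1.20594 = 1.57625 bits

I(X;Y) = H(X) - H(X|Y) = 1.71634 - 1.57625 = 0.1401 bits

Cross-check via I(X;Y) = H(X) + H(Y) - H(X,Y): computing H(Y) from the column sums and H(X,Y) from the 8 cells in the same way gives H(Y) = 0.99750 bits and H(X,Y) = 2.57375 bits, so
I(X;Y) = 1.71634 + 0.99750 - 2.57375 = 0.1401 bits ✓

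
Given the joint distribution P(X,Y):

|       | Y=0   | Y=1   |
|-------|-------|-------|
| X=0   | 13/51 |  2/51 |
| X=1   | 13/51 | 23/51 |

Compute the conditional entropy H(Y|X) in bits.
0.8327 bits

H(Y|X) = H(X,Y) - H(X)

H(X,Y) = -Σ_{x,y} P(x,y) log₂ P(x,y). Per-cell terms -P(x,y)·log₂P(x,y):
  X=0: 0.5027, 0.1832
  X=1: 0.5027, 0.5181
Sum of the 4 terms: H(X,Y) = 1.7067 bits

Marginal of X (row sums):
  P(X=0) = 13/51 + 2/51 = 5/17
  P(X=1) = 13/51 + 23/51 = 12/17
H(X) = -[(5/17)·log₂(5/17) + (12/17)·log₂(12/17)]
  = 0.5193 + 0.3547 = 0.8740 bits

H(Y|X) = H(X,Y) - H(X) = 1.7067 - 0.8740 = 0.8327 bits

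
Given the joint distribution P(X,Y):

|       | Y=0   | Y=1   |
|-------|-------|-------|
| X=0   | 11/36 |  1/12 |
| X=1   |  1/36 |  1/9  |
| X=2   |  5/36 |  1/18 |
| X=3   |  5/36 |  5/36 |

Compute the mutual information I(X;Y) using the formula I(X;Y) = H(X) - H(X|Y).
0.1267 bits

I(X;Y) = H(X) - H(X|Y)

Marginal of X (row sums):
  P(X=0) = 11/36 + 1/12 = 7/18
  P(X=1) = 1/36 + 1/9 = 5/36
  P(X=2) = 5/36 + 1/18 = 7/36
  P(X=3) = 5/36 + 5/36 = 5/18
H(X) = -[(7/18)·log₂(7/18) + (5/36)·log₂(5/36) + (7/36)·log₂(7/36) + (5/18)·log₂(5/18)]
  = 0.529888 + 0.395555 + 0.459389 + 0.513332 = 1.89816 bits

Marginal of Y (column sums):
  P(Y=0) = 11/36 + 1/36 + 5/36 + 5/36 = 11/18
  P(Y=1) = 1/12 + 1/9 + 1/18 + 5/36 = 7/18
H(X|Y) = Σ_y P(y)·H(X|Y=y):
  Y=0: P(Y=0) = 11/18, P(X|Y=0) = (1/2, 1/22, 5/22, 5/22) → H(X|Y=0) = 1.674294
  Y=1: P(Y=1) = 7/18, P(X|Y=1) = (3/14, 2/7, 1/7, 5/14) → H(X|Y=1) = 1.924174
H(X|Y) = (11/18)·1.674294 + (7/18)·1.924174 = 1.77147 bits

I(X;Y) = H(X) - H(X|Y) = 1.89816 - 1.77147 = 0.1267 bits

Cross-check via I(X;Y) = H(X) + H(Y) - H(X,Y): computing H(Y) from the column sums and H(X,Y) from the 8 cells in the same way gives H(Y) = 0.96408 bits and H(X,Y) = 2.73555 bits, so
I(X;Y) = 1.89816 + 0.96408 - 2.73555 = 0.1267 bits ✓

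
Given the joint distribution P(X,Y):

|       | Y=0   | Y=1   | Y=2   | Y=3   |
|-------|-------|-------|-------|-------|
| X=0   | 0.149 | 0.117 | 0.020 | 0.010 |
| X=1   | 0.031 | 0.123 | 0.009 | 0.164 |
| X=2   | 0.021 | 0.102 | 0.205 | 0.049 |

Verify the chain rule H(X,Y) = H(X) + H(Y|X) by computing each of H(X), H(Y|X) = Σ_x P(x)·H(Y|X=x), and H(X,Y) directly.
H(X) = 1.5778 bits, H(Y|X) = 1.5239 bits, H(X,Y) = 3.1017 bits

Marginal of X (row sums):
  P(X=0) = 0.149 + 0.117 + 0.020 + 0.010 = 0.296
  P(X=1) = 0.031 + 0.123 + 0.009 + 0.164 = 0.327
  P(X=2) = 0.021 + 0.102 + 0.205 + 0.049 = 0.377
H(X) = -[0.296·log₂(0.296) + 0.327·log₂(0.327) + 0.377·log₂(0.377)]
  = 0.51987 + 0.52733 + 0.53058 = 1.5778 bits

H(Y|X) = Σ_x P(x)·H(Y|X=x):
  X=0: P(X=0) = 0.296, P(Y|X=0) = (149/296, 117/296, 5/74, 5/148) → H(Y|X=0) = 1.45558
  X=1: P(X=1) = 0.327, P(Y|X=1) = (31/327, 41/109, 3/109, 164/327) → H(Y|X=1) = 1.49481
  X=2: P(X=2) = 0.377, P(Y|X=2) = (21/377, 102/377, 205/377, 49/377) → H(Y|X=2) = 1.60288
H(Y|X) = 0.296·1.45558 + 0.327·1.49481 + 0.377·1.60288 = 1.5239 bits

H(X,Y) = -Σ_{x,y} P(x,y) log₂ P(x,y). Per-cell terms -P(x,y)·log₂P(x,y):
  X=0: 0.40925, 0.36216, 0.11288, 0.06644
  X=1: 0.15536, 0.37186, 0.06116, 0.42775
  X=2: 0.11704, 0.33592, 0.46869, 0.21320
Sum of the 12 terms: H(X,Y) = 3.1017 bits

Chain rule check:
  H(X) + H(Y|X) = 1.5778 + 1.5239 = 3.1017 bits
  H(X,Y) = 3.1017 bits
✓ Chain rule verified.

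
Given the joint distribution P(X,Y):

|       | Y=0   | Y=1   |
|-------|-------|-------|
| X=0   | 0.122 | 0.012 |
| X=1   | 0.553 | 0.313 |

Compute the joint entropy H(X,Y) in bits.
1.4440 bits

H(X,Y) = -Σ_{x,y} P(x,y) log₂ P(x,y). Per-cell terms -P(x,y)·log₂P(x,y):
  X=0: 0.3703, 0.0766
  X=1: 0.4726, 0.5245
Sum of the 4 terms: H(X,Y) = 1.4440 bits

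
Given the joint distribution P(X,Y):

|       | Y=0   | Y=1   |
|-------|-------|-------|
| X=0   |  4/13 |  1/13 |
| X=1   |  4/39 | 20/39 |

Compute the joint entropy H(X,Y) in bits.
1.6389 bits

H(X,Y) = -Σ_{x,y} P(x,y) log₂ P(x,y). Per-cell terms -P(x,y)·log₂P(x,y):
  X=0: 0.5232, 0.2846
  X=1: 0.3370, 0.4941
Sum of the 4 terms: H(X,Y) = 1.6389 bits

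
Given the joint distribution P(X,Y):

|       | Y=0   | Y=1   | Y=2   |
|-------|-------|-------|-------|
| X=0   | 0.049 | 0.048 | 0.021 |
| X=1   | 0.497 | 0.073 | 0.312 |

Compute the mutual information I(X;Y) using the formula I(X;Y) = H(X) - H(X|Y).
0.0554 bits

I(X;Y) = H(X) - H(X|Y)

Marginal of X (row sums):
  P(X=0) = 0.049 + 0.048 + 0.021 = 0.118
  P(X=1) = 0.497 + 0.073 + 0.312 = 0.882
H(X) = -[0.118·log₂(0.118) + 0.882·log₂(0.882)]
  = 0.36381 + 0.15977 = 0.52358 bits

Marginal of Y (column sums):
  P(Y=0) = 0.049 + 0.497 = 0.546
  P(Y=1) = 0.048 + 0.073 = 0.121
  P(Y=2) = 0.021 + 0.312 = 0.333
H(X|Y) = Σ_y P(y)·H(X|Y=y):
  Y=0: P(Y=0) = 0.546, P(X|Y=0) = (7/78, 71/78) → H(X|Y=0) = 0.43561
  Y=1: P(Y=1) = 0.121, P(X|Y=1) = (48/121, 73/121) → H(X|Y=1) = 0.96898
  Y=2: P(Y=2) = 0.333, P(X|Y=2) = (7/111, 104/111) → H(X|Y=2) = 0.33949
H(X|Y) = 0.546·0.43561 + 0.121·0.96898 + 0.333·0.33949 = 0.46814 bits

I(X;Y) = H(X) - H(X|Y) = 0.52358 - 0.46814 = 0.0554 bits

Cross-check via I(X;Y) = H(X) + H(Y) - H(X,Y): computing H(Y) from the column sums and H(X,Y) from the 6 cells in the same way gives H(Y) = 1.37362 bits and H(X,Y) = 1.84176 bits, so
I(X;Y) = 0.52358 + 1.37362 - 1.84176 = 0.0554 bits ✓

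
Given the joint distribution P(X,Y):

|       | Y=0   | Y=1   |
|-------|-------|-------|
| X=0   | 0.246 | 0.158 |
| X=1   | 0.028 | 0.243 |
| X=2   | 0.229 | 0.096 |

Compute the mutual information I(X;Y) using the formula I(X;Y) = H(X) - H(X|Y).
0.1954 bits

I(X;Y) = H(X) - H(X|Y)

Marginal of X (row sums):
  P(X=0) = 0.246 + 0.158 = 0.404
  P(X=1) = 0.028 + 0.243 = 0.271
  P(X=2) = 0.229 + 0.096 = 0.325
H(X) = -[0.404·log₂(0.404) + 0.271·log₂(0.271) + 0.325·log₂(0.325)]
  = 0.52826 + 0.51047 + 0.52698 = 1.5657 bits

Marginal of Y (column sums):
  P(Y=0) = 0.246 + 0.028 + 0.229 = 0.503
  P(Y=1) = 0.158 + 0.243 + 0.096 = 0.497
H(X|Y) = Σ_y P(y)·H(X|Y=y):
  Y=0: P(Y=0) = 0.503, P(X|Y=0) = (246/503, 28/503, 229/503) → H(X|Y=0) = 1.25346
  Y=1: P(Y=1) = 0.497, P(X|Y=1) = (158/497, 243/497, 96/497) → H(X|Y=1) = 1.48852
H(X|Y) = 0.503·1.25346 + 0.497·1.48852 = 1.3703 bits

I(X;Y) = H(X) - H(X|Y) = 1.5657 - 1.3703 = 0.1954 bits

Cross-check via I(X;Y) = H(X) + H(Y) - H(X,Y): computing H(Y) from the column sums and H(X,Y) from the 6 cells in the same way gives H(Y) = 1.0000 bits and H(X,Y) = 2.3703 bits, so
I(X;Y) = 1.5657 + 1.0000 - 2.3703 = 0.1954 bits ✓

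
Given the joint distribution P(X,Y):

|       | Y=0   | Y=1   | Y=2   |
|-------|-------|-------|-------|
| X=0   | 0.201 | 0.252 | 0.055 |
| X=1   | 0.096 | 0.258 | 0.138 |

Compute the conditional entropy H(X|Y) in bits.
0.9460 bits

H(X|Y) = H(X,Y) - H(Y)

H(X,Y) = -Σ_{x,y} P(x,y) log₂ P(x,y). Per-cell terms -P(x,y)·log₂P(x,y):
  X=0: 0.46526, 0.50110, 0.23014
  X=1: 0.32456, 0.50428, 0.39430
Sum of the 6 terms: H(X,Y) = 2.41964 bits

Marginal of Y (column sums):
  P(Y=0) = 0.201 + 0.096 = 0.297
  P(Y=1) = 0.252 + 0.258 = 0.510
  P(Y=2) = 0.055 + 0.138 = 0.193
H(Y) = -[0.297·log₂(0.297) + 0.510·log₂(0.510) + 0.193·log₂(0.193)]
  = 0.52019 + 0.49543 + 0.45805 = 1.47367 bits

H(X|Y) = H(X,Y) - H(Y) = 2.41964 - 1.47367 = 0.9460 bits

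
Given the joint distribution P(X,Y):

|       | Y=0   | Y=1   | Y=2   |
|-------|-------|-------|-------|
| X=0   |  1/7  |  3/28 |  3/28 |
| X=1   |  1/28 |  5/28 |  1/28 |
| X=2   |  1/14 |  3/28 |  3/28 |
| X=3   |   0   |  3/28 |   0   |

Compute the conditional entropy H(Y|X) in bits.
1.2943 bits

H(Y|X) = H(X,Y) - H(X)

H(X,Y) = -Σ_{x,y} P(x,y) log₂ P(x,y). Per-cell terms -P(x,y)·log₂P(x,y):
  X=0: 0.40105, 0.34526, 0.34526
  X=1: 0.17169, 0.44383, 0.17169
  X=2: 0.27195, 0.34526, 0.34526
  X=3: 0.00000, 0.34526, 0.00000
  (cells with P = 0 contribute 0)
Sum of the 12 terms: H(X,Y) = 3.1865 bits

Marginal of X (row sums):
  P(X=0) = 1/7 + 3/28 + 3/28 = 5/14
  P(X=1) = 1/28 + 5/28 + 1/28 = 1/4
  P(X=2) = 1/14 + 3/28 + 3/28 = 2/7
  P(X=3) = 0 + 3/28 + 0 = 3/28
H(X) = -[(5/14)·log₂(5/14) + (1/4)·log₂(1/4) + (2/7)·log₂(2/7) + (3/28)·log₂(3/28)]
  = 0.53051 + 0.50000 + 0.51639 + 0.34526 = 1.8922 bits

H(Y|X) = H(X,Y) - H(X) = 3.1865 - 1.8922 = 1.2943 bits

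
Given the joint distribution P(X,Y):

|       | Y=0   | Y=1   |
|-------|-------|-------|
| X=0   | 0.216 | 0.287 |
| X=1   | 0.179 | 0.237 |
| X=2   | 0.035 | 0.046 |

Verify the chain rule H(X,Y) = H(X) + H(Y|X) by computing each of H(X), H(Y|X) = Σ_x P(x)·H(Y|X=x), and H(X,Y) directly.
H(X) = 1.3187 bits, H(Y|X) = 0.9858 bits, H(X,Y) = 2.3046 bits

Marginal of X (row sums):
  P(X=0) = 0.216 + 0.287 = 0.503
  P(X=1) = 0.179 + 0.237 = 0.416
  P(X=2) = 0.035 + 0.046 = 0.081
H(X) = -[0.503·log₂(0.503) + 0.416·log₂(0.416) + 0.081·log₂(0.081)]
  = 0.498659 + 0.526383 + 0.293701 = 1.3187 bits

H(Y|X) = Σ_x P(x)·H(Y|X=x):
  X=0: P(X=0) = 0.503, P(Y|X=0) = (216/503, 287/503) → H(Y|X=0) = 0.985580
  X=1: P(X=1) = 0.416, P(Y|X=1) = (179/416, 237/416) → H(Y|X=1) = 0.985932
  X=2: P(X=2) = 0.081, P(Y|X=2) = (35/81, 46/81) → H(Y|X=2) = 0.986655
H(Y|X) = 0.503·0.985580 + 0.416·0.985932 + 0.081·0.986655 = 0.9858 bits

H(X,Y) = -Σ_{x,y} P(x,y) log₂ P(x,y). Per-cell terms -P(x,y)·log₂P(x,y):
  X=0: 0.477554, 0.516852
  X=1: 0.444272, 0.492259
  X=2: 0.169278, 0.204342
Sum of the 6 terms: H(X,Y) = 2.3046 bits

Chain rule check:
  H(X) + H(Y|X) = 1.3187 + 0.9858 = 2.3045 bits
  H(X,Y) = 2.3046 bits
✓ Chain rule verified (Δ = 0.0001 is 4-dp rounding noise: each of the three values was rounded independently).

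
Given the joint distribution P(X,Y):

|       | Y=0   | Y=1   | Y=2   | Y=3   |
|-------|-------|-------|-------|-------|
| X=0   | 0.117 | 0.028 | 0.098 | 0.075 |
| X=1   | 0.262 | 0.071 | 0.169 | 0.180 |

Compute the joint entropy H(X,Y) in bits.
2.7713 bits

H(X,Y) = -Σ_{x,y} P(x,y) log₂ P(x,y). Per-cell terms -P(x,y)·log₂P(x,y):
  X=0: 0.3622, 0.1444, 0.3284, 0.2803
  X=1: 0.5063, 0.2709, 0.4335, 0.4453
Sum of the 8 terms: H(X,Y) = 2.7713 bits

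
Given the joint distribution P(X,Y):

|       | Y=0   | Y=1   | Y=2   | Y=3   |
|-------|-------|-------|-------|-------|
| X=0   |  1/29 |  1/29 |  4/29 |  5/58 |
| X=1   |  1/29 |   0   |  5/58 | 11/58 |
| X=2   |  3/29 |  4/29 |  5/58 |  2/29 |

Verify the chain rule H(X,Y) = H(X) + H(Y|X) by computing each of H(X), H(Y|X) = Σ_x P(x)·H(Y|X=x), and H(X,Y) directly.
H(X) = 1.5720 bits, H(Y|X) = 1.6930 bits, H(X,Y) = 3.2650 bits

Marginal of X (row sums):
  P(X=0) = 1/29 + 1/29 + 4/29 + 5/58 = 17/58
  P(X=1) = 1/29 + 0 + 5/58 + 11/58 = 9/29
  P(X=2) = 3/29 + 4/29 + 5/58 + 2/29 = 23/58
H(X) = -[(17/58)·log₂(17/58) + (9/29)·log₂(9/29) + (23/58)·log₂(23/58)]
  = 0.51894 + 0.52388 + 0.52917 = 1.5720 bits

H(Y|X) = Σ_x P(x)·H(Y|X=x):
  X=0: P(X=0) = 17/58, P(Y|X=0) = (2/17, 2/17, 8/17, 5/17) → H(Y|X=0) = 1.75748
  X=1: P(X=1) = 9/29, P(Y|X=1) = (1/9, 0, 5/18, 11/18) → H(Y|X=1) = 1.29974
  X=2: P(X=2) = 23/58, P(Y|X=2) = (6/23, 8/23, 5/23, 4/23) → H(Y|X=2) = 1.95315
H(Y|X) = (17/58)·1.75748 + (9/29)·1.29974 + (23/58)·1.95315 = 1.6930 bits

H(X,Y) = -Σ_{x,y} P(x,y) log₂ P(x,y). Per-cell terms -P(x,y)·log₂P(x,y):
  X=0: 0.16752, 0.16752, 0.39420, 0.30483
  X=1: 0.16752, 0.00000, 0.30483, 0.45490
  X=2: 0.33859, 0.39420, 0.30483, 0.26607
  (cells with P = 0 contribute 0)
Sum of the 12 terms: H(X,Y) = 3.2650 bits

Chain rule check:
  H(X) + H(Y|X) = 1.5720 + 1.6930 = 3.2650 bits
  H(X,Y) = 3.2650 bits
✓ Chain rule verified.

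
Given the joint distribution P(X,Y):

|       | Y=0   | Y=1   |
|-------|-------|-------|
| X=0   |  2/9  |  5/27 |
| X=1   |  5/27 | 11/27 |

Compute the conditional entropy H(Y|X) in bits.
0.9360 bits

H(Y|X) = H(X,Y) - H(X)

H(X,Y) = -Σ_{x,y} P(x,y) log₂ P(x,y). Per-cell terms -P(x,y)·log₂P(x,y):
  X=0: 0.48221, 0.45055
  X=1: 0.45055, 0.52778
Sum of the 4 terms: H(X,Y) = 1.9111 bits

Marginal of X (row sums):
  P(X=0) = 2/9 + 5/27 = 11/27
  P(X=1) = 5/27 + 11/27 = 16/27
H(X) = -[(11/27)·log₂(11/27) + (16/27)·log₂(16/27)]
  = 0.52778 + 0.44734 = 0.9751 bits

H(Y|X) = H(X,Y) - H(X) = 1.9111 - 0.9751 = 0.9360 bits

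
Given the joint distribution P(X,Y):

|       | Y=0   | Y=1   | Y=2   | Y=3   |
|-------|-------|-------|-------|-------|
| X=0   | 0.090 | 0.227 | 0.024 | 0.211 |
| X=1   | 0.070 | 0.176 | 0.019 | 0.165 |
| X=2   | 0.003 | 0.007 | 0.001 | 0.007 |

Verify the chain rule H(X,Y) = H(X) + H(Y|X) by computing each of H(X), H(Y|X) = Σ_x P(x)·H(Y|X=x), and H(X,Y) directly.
H(X) = 1.1011 bits, H(Y|X) = 1.6825 bits, H(X,Y) = 2.7836 bits

Marginal of X (row sums):
  P(X=0) = 0.090 + 0.227 + 0.024 + 0.211 = 0.552
  P(X=1) = 0.070 + 0.176 + 0.019 + 0.165 = 0.430
  P(X=2) = 0.003 + 0.007 + 0.001 + 0.007 = 0.018
H(X) = -[0.552·log₂(0.552) + 0.430·log₂(0.430) + 0.018·log₂(0.018)]
  = 0.47321 + 0.52356 + 0.10433 = 1.1011 bits

H(Y|X) = Σ_x P(x)·H(Y|X=x):
  X=0: P(X=0) = 0.552, P(Y|X=0) = (15/92, 227/552, 1/23, 211/552) → H(Y|X=0) = 1.68084
  X=1: P(X=1) = 0.430, P(Y|X=1) = (7/43, 88/215, 19/430, 33/86) → H(Y|X=1) = 1.68293
  X=2: P(X=2) = 0.018, P(Y|X=2) = (1/6, 7/18, 1/18, 7/18) → H(Y|X=2) = 1.72227
H(Y|X) = 0.552·1.68084 + 0.430·1.68293 + 0.018·1.72227 = 1.6825 bits

H(X,Y) = -Σ_{x,y} P(x,y) log₂ P(x,y). Per-cell terms -P(x,y)·log₂P(x,y):
  X=0: 0.31265, 0.48561, 0.12914, 0.47363
  X=1: 0.26856, 0.44112, 0.10864, 0.42891
  X=2: 0.02514, 0.05011, 0.00997, 0.05011
Sum of the 12 terms: H(X,Y) = 2.7836 bits

Chain rule check:
  H(X) + H(Y|X) = 1.1011 + 1.6825 = 2.7836 bits
  H(X,Y) = 2.7836 bits
✓ Chain rule verified.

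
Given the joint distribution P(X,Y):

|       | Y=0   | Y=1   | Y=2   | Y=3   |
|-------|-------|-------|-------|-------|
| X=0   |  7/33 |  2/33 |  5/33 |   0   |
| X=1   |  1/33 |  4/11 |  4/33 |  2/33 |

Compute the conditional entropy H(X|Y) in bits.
0.6531 bits

H(X|Y) = H(X,Y) - H(Y)

H(X,Y) = -Σ_{x,y} P(x,y) log₂ P(x,y). Per-cell terms -P(x,y)·log₂P(x,y):
  X=0: 0.4745, 0.2451, 0.4125, 0.0000
  X=1: 0.1529, 0.5307, 0.3690, 0.2451
  (cells with P = 0 contribute 0)
Sum of the 8 terms: H(X,Y) = 2.4298 bits

Marginal of Y (column sums):
  P(Y=0) = 7/33 + 1/33 = 8/33
  P(Y=1) = 2/33 + 4/11 = 14/33
  P(Y=2) = 5/33 + 4/33 = 3/11
  P(Y=3) = 0 + 2/33 = 2/33
H(Y) = -[(8/33)·log₂(8/33) + (14/33)·log₂(14/33) + (3/11)·log₂(3/11) + (2/33)·log₂(2/33)]
  = 0.4956 + 0.5248 + 0.5112 + 0.2451 = 1.7767 bits

H(X|Y) = H(X,Y) - H(Y) = 2.4298 - 1.7767 = 0.6531 bits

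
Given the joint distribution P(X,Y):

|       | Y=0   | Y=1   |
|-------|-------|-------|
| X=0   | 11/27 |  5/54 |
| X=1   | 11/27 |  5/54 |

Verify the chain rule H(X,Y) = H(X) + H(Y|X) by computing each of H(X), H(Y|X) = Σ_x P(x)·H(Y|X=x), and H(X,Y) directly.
H(X) = 1.0000 bits, H(Y|X) = 0.6913 bits, H(X,Y) = 1.6913 bits

Marginal of X (row sums):
  P(X=0) = 11/27 + 5/54 = 1/2
  P(X=1) = 11/27 + 5/54 = 1/2
H(X) = -[(1/2)·log₂(1/2) + (1/2)·log₂(1/2)]
  = 0.50000 + 0.50000 = 1.0000 bits

H(Y|X) = Σ_x P(x)·H(Y|X=x):
  X=0: P(X=0) = 1/2, P(Y|X=0) = (22/27, 5/27) → H(Y|X=0) = 0.69129
  X=1: P(X=1) = 1/2, P(Y|X=1) = (22/27, 5/27) → H(Y|X=1) = 0.69129
H(Y|X) = (1/2)·0.69129 + (1/2)·0.69129 = 0.6913 bits

H(X,Y) = -Σ_{x,y} P(x,y) log₂ P(x,y). Per-cell terms -P(x,y)·log₂P(x,y):
  X=0: 0.52778, 0.31787
  X=1: 0.52778, 0.31787
Sum of the 4 terms: H(X,Y) = 1.6913 bits

Chain rule check:
  H(X) + H(Y|X) = 1.0000 + 0.6913 = 1.6913 bits
  H(X,Y) = 1.6913 bits
✓ Chain rule verified.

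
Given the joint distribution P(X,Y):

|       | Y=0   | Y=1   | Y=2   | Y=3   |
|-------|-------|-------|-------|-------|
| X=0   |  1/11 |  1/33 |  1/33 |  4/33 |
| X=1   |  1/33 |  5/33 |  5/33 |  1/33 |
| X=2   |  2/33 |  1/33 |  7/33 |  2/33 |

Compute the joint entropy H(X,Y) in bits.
3.2376 bits

H(X,Y) = -Σ_{x,y} P(x,y) log₂ P(x,y). Per-cell terms -P(x,y)·log₂P(x,y):
  X=0: 0.314494, 0.152860, 0.152860, 0.369017
  X=1: 0.152860, 0.412495, 0.412495, 0.152860
  X=2: 0.245115, 0.152860, 0.474523, 0.245115
Sum of the 12 terms: H(X,Y) = 3.2376 bits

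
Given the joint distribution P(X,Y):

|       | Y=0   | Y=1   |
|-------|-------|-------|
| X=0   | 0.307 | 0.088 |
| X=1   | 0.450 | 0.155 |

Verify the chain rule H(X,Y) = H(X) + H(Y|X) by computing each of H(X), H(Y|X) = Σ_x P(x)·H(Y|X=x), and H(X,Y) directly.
H(X) = 0.9680 bits, H(Y|X) = 0.7989 bits, H(X,Y) = 1.7669 bits

Marginal of X (row sums):
  P(X=0) = 0.307 + 0.088 = 0.395
  P(X=1) = 0.450 + 0.155 = 0.605
H(X) = -[0.395·log₂(0.395) + 0.605·log₂(0.605)]
  = 0.529330 + 0.438621 = 0.9680 bits

H(Y|X) = Σ_x P(x)·H(Y|X=x):
  X=0: P(X=0) = 0.395, P(Y|X=0) = (307/395, 88/395) → H(Y|X=0) = 0.765220
  X=1: P(X=1) = 0.605, P(Y|X=1) = (90/121, 31/121) → H(Y|X=1) = 0.820955
H(Y|X) = 0.395·0.765220 + 0.605·0.820955 = 0.7989 bits

H(X,Y) = -Σ_{x,y} P(x,y) log₂ P(x,y). Per-cell terms -P(x,y)·log₂P(x,y):
  X=0: 0.523033, 0.308559
  X=1: 0.518401, 0.416897
Sum of the 4 terms: H(X,Y) = 1.7669 bits

Chain rule check:
  H(X) + H(Y|X) = 0.9680 + 0.7989 = 1.7669 bits
  H(X,Y) = 1.7669 bits
✓ Chain rule verified.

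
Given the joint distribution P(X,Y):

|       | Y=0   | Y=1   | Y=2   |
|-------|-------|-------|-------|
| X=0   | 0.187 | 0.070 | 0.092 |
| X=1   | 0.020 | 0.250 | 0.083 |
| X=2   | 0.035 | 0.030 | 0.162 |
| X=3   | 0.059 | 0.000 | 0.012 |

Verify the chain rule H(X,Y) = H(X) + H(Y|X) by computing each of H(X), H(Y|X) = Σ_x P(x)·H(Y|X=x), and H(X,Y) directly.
H(X) = 1.8169 bits, H(Y|X) = 1.1955 bits, H(X,Y) = 3.0124 bits

Marginal of X (row sums):
  P(X=0) = 0.187 + 0.070 + 0.092 = 0.349
  P(X=1) = 0.020 + 0.250 + 0.083 = 0.353
  P(X=2) = 0.035 + 0.030 + 0.162 = 0.227
  P(X=3) = 0.059 + 0.000 + 0.012 = 0.071
H(X) = -[0.349·log₂(0.349) + 0.353·log₂(0.353) + 0.227·log₂(0.227) + 0.071·log₂(0.071)]
  = 0.53003 + 0.53030 + 0.48561 + 0.27094 = 1.8169 bits

H(Y|X) = Σ_x P(x)·H(Y|X=x):
  X=0: P(X=0) = 0.349, P(Y|X=0) = (187/349, 70/349, 92/349) → H(Y|X=0) = 1.45428
  X=1: P(X=1) = 0.353, P(Y|X=1) = (20/353, 250/353, 83/353) → H(Y|X=1) = 1.07822
  X=2: P(X=2) = 0.227, P(Y|X=2) = (35/227, 30/227, 162/227) → H(Y|X=2) = 1.14907
  X=3: P(X=3) = 0.071, P(Y|X=3) = (59/71, 0, 12/71) → H(Y|X=3) = 0.65544
H(Y|X) = 0.349·1.45428 + 0.353·1.07822 + 0.227·1.14907 + 0.071·0.65544 = 1.1955 bits

H(X,Y) = -Σ_{x,y} P(x,y) log₂ P(x,y). Per-cell terms -P(x,y)·log₂P(x,y):
  X=0: 0.45233, 0.26856, 0.31668
  X=1: 0.11288, 0.50000, 0.29803
  X=2: 0.16928, 0.15177, 0.42540
  X=3: 0.24091, 0.00000, 0.07657
  (cells with P = 0 contribute 0)
Sum of the 12 terms: H(X,Y) = 3.0124 bits

Chain rule check:
  H(X) + H(Y|X) = 1.8169 + 1.1955 = 3.0124 bits
  H(X,Y) = 3.0124 bits
✓ Chain rule verified.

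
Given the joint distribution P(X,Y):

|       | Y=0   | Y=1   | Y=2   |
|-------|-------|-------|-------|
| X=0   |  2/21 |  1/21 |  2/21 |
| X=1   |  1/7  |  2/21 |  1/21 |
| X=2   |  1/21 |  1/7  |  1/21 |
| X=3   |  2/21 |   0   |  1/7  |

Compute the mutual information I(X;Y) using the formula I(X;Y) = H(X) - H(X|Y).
0.2383 bits

I(X;Y) = H(X) - H(X|Y)

Marginal of X (row sums):
  P(X=0) = 2/21 + 1/21 + 2/21 = 5/21
  P(X=1) = 1/7 + 2/21 + 1/21 = 2/7
  P(X=2) = 1/21 + 1/7 + 1/21 = 5/21
  P(X=3) = 2/21 + 0 + 1/7 = 5/21
H(X) = -[(5/21)·log₂(5/21) + (2/7)·log₂(2/7) + (5/21)·log₂(5/21) + (5/21)·log₂(5/21)]
  = 0.492950 + 0.516387 + 0.492950 + 0.492950 = 1.995237 bits

Marginal of Y (column sums):
  P(Y=0) = 2/21 + 1/7 + 1/21 + 2/21 = 8/21
  P(Y=1) = 1/21 + 2/21 + 1/7 + 0 = 2/7
  P(Y=2) = 2/21 + 1/21 + 1/21 + 1/7 = 1/3
H(X|Y) = Σ_y P(y)·H(X|Y=y):
  Y=0: P(Y=0) = 8/21, P(X|Y=0) = (1/4, 3/8, 1/8, 1/4) → H(X|Y=0) = 1.905639
  Y=1: P(Y=1) = 2/7, P(X|Y=1) = (1/6, 1/3, 1/2, 0) → H(X|Y=1) = 1.459148
  Y=2: P(Y=2) = 1/3, P(X|Y=2) = (2/7, 1/7, 1/7, 3/7) → H(X|Y=2) = 1.842371
H(X|Y) = (8/21)·1.905639 + (2/7)·1.459148 + (1/3)·1.842371 = 1.756981 bits

I(X;Y) = H(X) - H(X|Y) = 1.995237 - 1.756981 = 0.2383 bits

Cross-check via I(X;Y) = H(X) + H(Y) - H(X,Y): computing H(Y) from the column sums and H(X,Y) from the 12 cells in the same way gives H(Y) = 1.575115 bits and H(X,Y) = 3.332095 bits, so
I(X;Y) = 1.995237 + 1.575115 - 3.332095 = 0.2383 bits ✓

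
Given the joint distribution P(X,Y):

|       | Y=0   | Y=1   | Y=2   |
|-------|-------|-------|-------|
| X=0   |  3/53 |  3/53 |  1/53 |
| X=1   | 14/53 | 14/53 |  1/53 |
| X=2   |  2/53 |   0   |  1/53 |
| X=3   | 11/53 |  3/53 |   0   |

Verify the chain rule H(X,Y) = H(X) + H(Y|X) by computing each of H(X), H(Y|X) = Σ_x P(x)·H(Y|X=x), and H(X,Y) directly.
H(X) = 1.6036 bits, H(Y|X) = 1.0880 bits, H(X,Y) = 2.6916 bits

Marginal of X (row sums):
  P(X=0) = 3/53 + 3/53 + 1/53 = 7/53
  P(X=1) = 14/53 + 14/53 + 1/53 = 29/53
  P(X=2) = 2/53 + 0 + 1/53 = 3/53
  P(X=3) = 11/53 + 3/53 + 0 = 14/53
H(X) = -[(7/53)·log₂(7/53) + (29/53)·log₂(29/53) + (3/53)·log₂(3/53) + (14/53)·log₂(14/53)]
  = 0.38574 + 0.47600 + 0.23451 + 0.50732 = 1.6036 bits

H(Y|X) = Σ_x P(x)·H(Y|X=x):
  X=0: P(X=0) = 7/53, P(Y|X=0) = (3/7, 3/7, 1/7) → H(Y|X=0) = 1.44882
  X=1: P(X=1) = 29/53, P(Y|X=1) = (14/29, 14/29, 1/29) → H(Y|X=1) = 1.18191
  X=2: P(X=2) = 3/53, P(Y|X=2) = (2/3, 0, 1/3) → H(Y|X=2) = 0.91830
  X=3: P(X=3) = 14/53, P(Y|X=3) = (11/14, 3/14, 0) → H(Y|X=3) = 0.74960
H(Y|X) = (7/53)·1.44882 + (29/53)·1.18191 + (3/53)·0.91830 + (14/53)·0.74960 = 1.0880 bits

H(X,Y) = -Σ_{x,y} P(x,y) log₂ P(x,y). Per-cell terms -P(x,y)·log₂P(x,y):
  X=0: 0.23451, 0.23451, 0.10807
  X=1: 0.50732, 0.50732, 0.10807
  X=2: 0.17841, 0.00000, 0.10807
  X=3: 0.47082, 0.23451, 0.00000
  (cells with P = 0 contribute 0)
Sum of the 12 terms: H(X,Y) = 2.6916 bits

Chain rule check:
  H(X) + H(Y|X) = 1.6036 + 1.0880 = 2.6916 bits
  H(X,Y) = 2.6916 bits
✓ Chain rule verified.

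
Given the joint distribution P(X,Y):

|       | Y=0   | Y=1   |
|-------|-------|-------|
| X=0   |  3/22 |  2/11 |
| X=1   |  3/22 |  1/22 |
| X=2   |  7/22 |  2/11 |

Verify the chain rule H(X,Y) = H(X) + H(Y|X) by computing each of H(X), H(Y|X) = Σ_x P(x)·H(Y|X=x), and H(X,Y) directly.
H(X) = 1.4728 bits, H(Y|X) = 0.9338 bits, H(X,Y) = 2.4066 bits

Marginal of X (row sums):
  P(X=0) = 3/22 + 2/11 = 7/22
  P(X=1) = 3/22 + 1/22 = 2/11
  P(X=2) = 7/22 + 2/11 = 1/2
H(X) = -[(7/22)·log₂(7/22) + (2/11)·log₂(2/11) + (1/2)·log₂(1/2)]
  = 0.52566 + 0.44717 + 0.50000 = 1.4728 bits

H(Y|X) = Σ_x P(x)·H(Y|X=x):
  X=0: P(X=0) = 7/22, P(Y|X=0) = (3/7, 4/7) → H(Y|X=0) = 0.98523
  X=1: P(X=1) = 2/11, P(Y|X=1) = (3/4, 1/4) → H(Y|X=1) = 0.81128
  X=2: P(X=2) = 1/2, P(Y|X=2) = (7/11, 4/11) → H(Y|X=2) = 0.94566
H(Y|X) = (7/22)·0.98523 + (2/11)·0.81128 + (1/2)·0.94566 = 0.9338 bits

H(X,Y) = -Σ_{x,y} P(x,y) log₂ P(x,y). Per-cell terms -P(x,y)·log₂P(x,y):
  X=0: 0.39197, 0.44717
  X=1: 0.39197, 0.20270
  X=2: 0.52566, 0.44717
Sum of the 6 terms: H(X,Y) = 2.4066 bits

Chain rule check:
  H(X) + H(Y|X) = 1.4728 + 0.9338 = 2.4066 bits
  H(X,Y) = 2.4066 bits
✓ Chain rule verified.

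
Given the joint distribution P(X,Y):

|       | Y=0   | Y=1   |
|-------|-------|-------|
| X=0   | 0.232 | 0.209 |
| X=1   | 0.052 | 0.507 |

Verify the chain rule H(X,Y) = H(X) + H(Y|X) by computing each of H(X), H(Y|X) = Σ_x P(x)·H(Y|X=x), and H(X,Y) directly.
H(X) = 0.9899 bits, H(Y|X) = 0.6897 bits, H(X,Y) = 1.6796 bits

Marginal of X (row sums):
  P(X=0) = 0.232 + 0.209 = 0.441
  P(X=1) = 0.052 + 0.507 = 0.559
H(X) = -[0.441·log₂(0.441) + 0.559·log₂(0.559)]
  = 0.5209 + 0.4690 = 0.9899 bits

H(Y|X) = Σ_x P(x)·H(Y|X=x):
  X=0: P(X=0) = 0.441, P(Y|X=0) = (232/441, 209/441) → H(Y|X=0) = 0.9980
  X=1: P(X=1) = 0.559, P(Y|X=1) = (4/43, 39/43) → H(Y|X=1) = 0.4465
H(Y|X) = 0.441·0.9980 + 0.559·0.4465 = 0.6897 bits

H(X,Y) = -Σ_{x,y} P(x,y) log₂ P(x,y). Per-cell terms -P(x,y)·log₂P(x,y):
  X=0: 0.4890, 0.4720
  X=1: 0.2218, 0.4968
Sum of the 4 terms: H(X,Y) = 1.6796 bits

Chain rule check:
  H(X) + H(Y|X) = 0.9899 + 0.6897 = 1.6796 bits
  H(X,Y) = 1.6796 bits
✓ Chain rule verified.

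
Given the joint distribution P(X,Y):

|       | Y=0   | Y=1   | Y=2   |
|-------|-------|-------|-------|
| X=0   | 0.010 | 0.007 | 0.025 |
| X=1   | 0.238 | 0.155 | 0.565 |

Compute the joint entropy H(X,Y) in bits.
1.6248 bits

H(X,Y) = -Σ_{x,y} P(x,y) log₂ P(x,y). Per-cell terms -P(x,y)·log₂P(x,y):
  X=0: 0.06644, 0.05011, 0.13305
  X=1: 0.49289, 0.41690, 0.46538
Sum of the 6 terms: H(X,Y) = 1.6248 bits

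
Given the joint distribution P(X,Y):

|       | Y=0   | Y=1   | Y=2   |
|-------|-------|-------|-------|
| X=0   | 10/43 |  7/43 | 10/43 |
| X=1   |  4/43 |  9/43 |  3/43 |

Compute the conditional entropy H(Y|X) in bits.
1.5118 bits

H(Y|X) = H(X,Y) - H(X)

H(X,Y) = -Σ_{x,y} P(x,y) log₂ P(x,y). Per-cell terms -P(x,y)·log₂P(x,y):
  X=0: 0.4894, 0.4263, 0.4894
  X=1: 0.3187, 0.4723, 0.2680
Sum of the 6 terms: H(X,Y) = 2.4641 bits

Marginal of X (row sums):
  P(X=0) = 10/43 + 7/43 + 10/43 = 27/43
  P(X=1) = 4/43 + 9/43 + 3/43 = 16/43
H(X) = -[(27/43)·log₂(27/43) + (16/43)·log₂(16/43)]
  = 0.4216 + 0.5307 = 0.9523 bits

H(Y|X) = H(X,Y) - H(X) = 2.4641 - 0.9523 = 1.5118 bits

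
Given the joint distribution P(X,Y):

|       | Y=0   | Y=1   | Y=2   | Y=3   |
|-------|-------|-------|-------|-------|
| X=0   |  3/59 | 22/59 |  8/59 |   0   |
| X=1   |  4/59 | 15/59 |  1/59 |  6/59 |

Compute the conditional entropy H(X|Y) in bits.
0.8045 bits

H(X|Y) = H(X,Y) - H(Y)

H(X,Y) = -Σ_{x,y} P(x,y) log₂ P(x,y). Per-cell terms -P(x,y)·log₂P(x,y):
  X=0: 0.21853, 0.53069, 0.39087, 0.00000
  X=1: 0.26323, 0.50231, 0.09971, 0.33536
  (cells with P = 0 contribute 0)
Sum of the 8 terms: H(X,Y) = 2.3407 bits

Marginal of Y (column sums):
  P(Y=0) = 3/59 + 4/59 = 7/59
  P(Y=1) = 22/59 + 15/59 = 37/59
  P(Y=2) = 8/59 + 1/59 = 9/59
  P(Y=3) = 0 + 6/59 = 6/59
H(Y) = -[(7/59)·log₂(7/59) + (37/59)·log₂(37/59) + (9/59)·log₂(9/59) + (6/59)·log₂(6/59)]
  = 0.36486 + 0.42217 + 0.41380 + 0.33536 = 1.5362 bits

H(X|Y) = H(X,Y) - H(Y) = 2.3407 - 1.5362 = 0.8045 bits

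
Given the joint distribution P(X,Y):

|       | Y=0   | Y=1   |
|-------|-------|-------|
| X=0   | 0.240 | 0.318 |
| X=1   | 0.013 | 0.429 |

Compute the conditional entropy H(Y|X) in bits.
0.6347 bits

H(Y|X) = H(X,Y) - H(X)

H(X,Y) = -Σ_{x,y} P(x,y) log₂ P(x,y). Per-cell terms -P(x,y)·log₂P(x,y):
  X=0: 0.49413, 0.52562
  X=1: 0.08145, 0.52379
Sum of the 4 terms: H(X,Y) = 1.6250 bits

Marginal of X (row sums):
  P(X=0) = 0.240 + 0.318 = 0.558
  P(X=1) = 0.013 + 0.429 = 0.442
H(X) = -[0.558·log₂(0.558) + 0.442·log₂(0.442)]
  = 0.46965 + 0.52062 = 0.9903 bits

H(Y|X) = H(X,Y) - H(X) = 1.6250 - 0.9903 = 0.6347 bits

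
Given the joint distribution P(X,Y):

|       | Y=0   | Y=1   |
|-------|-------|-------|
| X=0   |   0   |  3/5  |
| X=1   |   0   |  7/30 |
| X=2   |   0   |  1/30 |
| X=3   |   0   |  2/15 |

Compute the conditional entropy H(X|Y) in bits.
1.4832 bits

H(X|Y) = H(X,Y) - H(Y)

H(X,Y) = -Σ_{x,y} P(x,y) log₂ P(x,y). Per-cell terms -P(x,y)·log₂P(x,y):
  X=0: 0.00000, 0.44218
  X=1: 0.00000, 0.48989
  X=2: 0.00000, 0.16356
  X=3: 0.00000, 0.38759
  (cells with P = 0 contribute 0)
Sum of the 8 terms: H(X,Y) = 1.4832 bits

Marginal of Y (column sums):
  P(Y=0) = 0 + 0 + 0 + 0 = 0
  P(Y=1) = 3/5 + 7/30 + 1/30 + 2/15 = 1
H(Y) = -[1·log₂(1)]   (outcomes with P = 0 contribute 0)
  = 0.0000 bits

H(X|Y) = H(X,Y) - H(Y) = 1.4832 - 0.0000 = 1.4832 bits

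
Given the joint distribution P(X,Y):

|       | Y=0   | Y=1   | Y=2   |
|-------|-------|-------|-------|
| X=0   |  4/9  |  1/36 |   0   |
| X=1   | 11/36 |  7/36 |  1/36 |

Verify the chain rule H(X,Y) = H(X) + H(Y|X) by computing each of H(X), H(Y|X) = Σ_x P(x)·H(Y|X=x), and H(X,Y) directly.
H(X) = 0.9978 bits, H(Y|X) = 0.7915 bits, H(X,Y) = 1.7892 bits

Marginal of X (row sums):
  P(X=0) = 4/9 + 1/36 + 0 = 17/36
  P(X=1) = 11/36 + 7/36 + 1/36 = 19/36
H(X) = -[(17/36)·log₂(17/36) + (19/36)·log₂(19/36)]
  = 0.51116 + 0.48661 = 0.9978 bits

H(Y|X) = Σ_x P(x)·H(Y|X=x):
  X=0: P(X=0) = 17/36, P(Y|X=0) = (16/17, 1/17, 0) → H(Y|X=0) = 0.32276
  X=1: P(X=1) = 19/36, P(Y|X=1) = (11/19, 7/19, 1/19) → H(Y|X=1) = 1.21081
H(Y|X) = (17/36)·0.32276 + (19/36)·1.21081 = 0.7915 bits

H(X,Y) = -Σ_{x,y} P(x,y) log₂ P(x,y). Per-cell terms -P(x,y)·log₂P(x,y):
  X=0: 0.51997, 0.14361, 0.00000
  X=1: 0.52265, 0.45939, 0.14361
  (cells with P = 0 contribute 0)
Sum of the 6 terms: H(X,Y) = 1.7892 bits

Chain rule check:
  H(X) + H(Y|X) = 0.9978 + 0.7915 = 1.7893 bits
  H(X,Y) = 1.7892 bits
✓ Chain rule verified (Δ = 0.0001 is 4-dp rounding noise: each of the three values was rounded independently).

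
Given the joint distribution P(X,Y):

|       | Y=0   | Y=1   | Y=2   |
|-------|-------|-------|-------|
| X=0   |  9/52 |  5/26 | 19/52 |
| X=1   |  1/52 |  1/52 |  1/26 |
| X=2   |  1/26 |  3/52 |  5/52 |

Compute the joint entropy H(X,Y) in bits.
2.5692 bits

H(X,Y) = -Σ_{x,y} P(x,y) log₂ P(x,y). Per-cell terms -P(x,y)·log₂P(x,y):
  X=0: 0.4380, 0.4574, 0.5307
  X=1: 0.1096, 0.1096, 0.1808
  X=2: 0.1808, 0.2374, 0.3249
Sum of the 9 terms: H(X,Y) = 2.5692 bits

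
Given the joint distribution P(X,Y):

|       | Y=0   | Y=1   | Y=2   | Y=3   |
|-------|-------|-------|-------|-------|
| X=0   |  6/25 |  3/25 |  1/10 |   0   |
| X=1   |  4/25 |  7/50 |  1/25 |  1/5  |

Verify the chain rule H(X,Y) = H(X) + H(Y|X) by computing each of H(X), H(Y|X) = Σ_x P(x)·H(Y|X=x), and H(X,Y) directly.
H(X) = 0.9954 bits, H(Y|X) = 1.6683 bits, H(X,Y) = 2.6637 bits

Marginal of X (row sums):
  P(X=0) = 6/25 + 3/25 + 1/10 + 0 = 23/50
  P(X=1) = 4/25 + 7/50 + 1/25 + 1/5 = 27/50
H(X) = -[(23/50)·log₂(23/50) + (27/50)·log₂(27/50)]
  = 0.51534 + 0.48004 = 0.9954 bits

H(Y|X) = Σ_x P(x)·H(Y|X=x):
  X=0: P(X=0) = 23/50, P(Y|X=0) = (12/23, 6/23, 5/23, 0) → H(Y|X=0) = 1.47404
  X=1: P(X=1) = 27/50, P(Y|X=1) = (8/27, 7/27, 2/27, 10/27) → H(Y|X=1) = 1.83375
H(Y|X) = (23/50)·1.47404 + (27/50)·1.83375 = 1.6683 bits

H(X,Y) = -Σ_{x,y} P(x,y) log₂ P(x,y). Per-cell terms -P(x,y)·log₂P(x,y):
  X=0: 0.49413, 0.36707, 0.33219, 0.00000
  X=1: 0.42302, 0.39711, 0.18575, 0.46439
  (cells with P = 0 contribute 0)
Sum of the 8 terms: H(X,Y) = 2.6637 bits

Chain rule check:
  H(X) + H(Y|X) = 0.9954 + 1.6683 = 2.6637 bits
  H(X,Y) = 2.6637 bits
✓ Chain rule verified.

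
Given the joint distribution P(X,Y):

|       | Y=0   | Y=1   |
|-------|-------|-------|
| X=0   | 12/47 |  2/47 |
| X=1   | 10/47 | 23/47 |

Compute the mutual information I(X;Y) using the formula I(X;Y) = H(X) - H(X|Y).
0.1995 bits

I(X;Y) = H(X) - H(X|Y)

Marginal of X (row sums):
  P(X=0) = 12/47 + 2/47 = 14/47
  P(X=1) = 10/47 + 23/47 = 33/47
H(X) = -[(14/47)·log₂(14/47) + (33/47)·log₂(33/47)]
  = 0.5205 + 0.3582 = 0.8787 bits

Marginal of Y (column sums):
  P(Y=0) = 12/47 + 10/47 = 22/47
  P(Y=1) = 2/47 + 23/47 = 25/47
H(X|Y) = Σ_y P(y)·H(X|Y=y):
  Y=0: P(Y=0) = 22/47, P(X|Y=0) = (6/11, 5/11) → H(X|Y=0) = 0.9940
  Y=1: P(Y=1) = 25/47, P(X|Y=1) = (2/25, 23/25) → H(X|Y=1) = 0.4022
H(X|Y) = (22/47)·0.9940 + (25/47)·0.4022 = 0.6792 bits

I(X;Y) = H(X) - H(X|Y) = 0.8787 - 0.6792 = 0.1995 bits

Cross-check via I(X;Y) = H(X) + H(Y) - H(X,Y): computing H(Y) from the column sums and H(X,Y) from the 4 cells in the same way gives H(Y) = 0.9971 bits and H(X,Y) = 1.6763 bits, so
I(X;Y) = 0.8787 + 0.9971 - 1.6763 = 0.1995 bits ✓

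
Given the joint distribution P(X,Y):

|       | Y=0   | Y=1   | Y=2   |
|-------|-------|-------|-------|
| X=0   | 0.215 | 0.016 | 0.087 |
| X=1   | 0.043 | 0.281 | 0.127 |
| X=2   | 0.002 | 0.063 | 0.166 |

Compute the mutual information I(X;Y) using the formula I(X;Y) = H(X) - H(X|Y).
0.4325 bits

I(X;Y) = H(X) - H(X|Y)

Marginal of X (row sums):
  P(X=0) = 0.215 + 0.016 + 0.087 = 0.318
  P(X=1) = 0.043 + 0.281 + 0.127 = 0.451
  P(X=2) = 0.002 + 0.063 + 0.166 = 0.231
H(X) = -[0.318·log₂(0.318) + 0.451·log₂(0.451) + 0.231·log₂(0.231)]
  = 0.52562 + 0.51811 + 0.48834 = 1.53207 bits

Marginal of Y (column sums):
  P(Y=0) = 0.215 + 0.043 + 0.002 = 0.260
  P(Y=1) = 0.016 + 0.281 + 0.063 = 0.360
  P(Y=2) = 0.087 + 0.127 + 0.166 = 0.380
H(X|Y) = Σ_y P(y)·H(X|Y=y):
  Y=0: P(Y=0) = 0.260, P(X|Y=0) = (43/52, 43/260, 1/130) → H(X|Y=0) = 0.71010
  Y=1: P(Y=1) = 0.360, P(X|Y=1) = (2/45, 281/360, 7/40) → H(X|Y=1) = 0.91868
  Y=2: P(Y=2) = 0.380, P(X|Y=2) = (87/380, 127/380, 83/190) → H(X|Y=2) = 1.53734
H(X|Y) = 0.260·0.71010 + 0.360·0.91868 + 0.380·1.53734 = 1.09954 bits

I(X;Y) = H(X) - H(X|Y) = 1.53207 - 1.09954 = 0.4325 bits

Cross-check via I(X;Y) = H(X) + H(Y) - H(X,Y): computing H(Y) from the column sums and H(X,Y) from the 9 cells in the same way gives H(Y) = 1.56636 bits and H(X,Y) = 2.66590 bits, so
I(X;Y) = 1.53207 + 1.56636 - 2.66590 = 0.4325 bits ✓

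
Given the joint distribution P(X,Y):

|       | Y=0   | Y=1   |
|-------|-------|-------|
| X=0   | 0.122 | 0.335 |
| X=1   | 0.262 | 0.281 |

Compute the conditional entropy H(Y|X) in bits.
0.9251 bits

H(Y|X) = H(X,Y) - H(X)

H(X,Y) = -Σ_{x,y} P(x,y) log₂ P(x,y). Per-cell terms -P(x,y)·log₂P(x,y):
  X=0: 0.37028, 0.52855
  X=1: 0.50628, 0.51461
Sum of the 4 terms: H(X,Y) = 1.91972 bits

Marginal of X (row sums):
  P(X=0) = 0.122 + 0.335 = 0.457
  P(X=1) = 0.262 + 0.281 = 0.543
H(X) = -[0.457·log₂(0.457) + 0.543·log₂(0.543)]
  = 0.51629 + 0.47837 = 0.99466 bits

H(Y|X) = H(X,Y) - H(X) = 1.91972 - 0.99466 = 0.9251 bits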